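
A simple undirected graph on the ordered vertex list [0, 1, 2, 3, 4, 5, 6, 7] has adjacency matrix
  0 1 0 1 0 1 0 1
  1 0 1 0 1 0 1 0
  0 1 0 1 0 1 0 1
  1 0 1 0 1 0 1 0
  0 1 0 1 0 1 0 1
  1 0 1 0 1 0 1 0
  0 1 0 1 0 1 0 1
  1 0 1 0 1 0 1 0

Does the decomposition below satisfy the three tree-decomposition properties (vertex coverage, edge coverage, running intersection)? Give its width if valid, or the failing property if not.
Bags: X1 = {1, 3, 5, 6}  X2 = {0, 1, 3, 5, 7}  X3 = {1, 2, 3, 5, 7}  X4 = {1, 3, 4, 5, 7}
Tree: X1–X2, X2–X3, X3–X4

A tree decomposition must satisfy three properties: every vertex lies in some bag; for every edge, both endpoints lie together in some bag; and for every vertex, the bags containing it form a connected subtree. Here edge (7,6) lies in no bag, so the decomposition is invalid.

No — edge (7,6) lies in no bag.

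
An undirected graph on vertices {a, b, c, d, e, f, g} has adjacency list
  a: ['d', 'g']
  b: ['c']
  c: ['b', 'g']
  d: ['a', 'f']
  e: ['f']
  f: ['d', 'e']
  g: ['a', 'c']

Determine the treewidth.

A width-1 tree decomposition is:
Bags: B1 = {b, c}  B2 = {c, g}  B3 = {a, g}  B4 = {a, d}  B5 = {d, f}  B6 = {e, f}
Tree: B1–B2, B2–B3, B3–B4, B4–B5, B5–B6
Each bag holds 2 vertices, so the decomposition has width 1, which upper-bounds the treewidth. Any graph with an edge has treewidth ≥ 1, and G has the edge b–c. Hence tw(G) = 1 exactly.

1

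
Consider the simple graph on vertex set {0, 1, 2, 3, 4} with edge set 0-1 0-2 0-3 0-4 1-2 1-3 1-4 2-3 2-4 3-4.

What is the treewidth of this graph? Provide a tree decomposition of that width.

Treewidth 4.
One such decomposition:
Bags: B1 = {0, 1, 2, 3, 4}
Tree: (single bag)

With just one bag of size 5, the width is 5 − 1 = 4, so tw(G) ≤ 4. Conversely, {0, 1, 2, 3, 4} is a clique of size 5, and the vertices of any clique must share a bag in every tree decomposition; so some bag has ≥ 5 vertices and tw(G) ≥ 4. The upper and lower bounds meet at 4, so that is the treewidth.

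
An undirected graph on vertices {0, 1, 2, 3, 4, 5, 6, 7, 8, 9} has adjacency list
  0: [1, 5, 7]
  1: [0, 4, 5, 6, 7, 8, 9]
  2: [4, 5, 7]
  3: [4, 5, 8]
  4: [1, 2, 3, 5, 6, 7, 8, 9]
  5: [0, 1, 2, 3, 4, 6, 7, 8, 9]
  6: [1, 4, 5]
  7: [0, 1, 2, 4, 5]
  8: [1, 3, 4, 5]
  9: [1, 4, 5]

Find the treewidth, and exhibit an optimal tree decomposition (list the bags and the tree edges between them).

Treewidth 3.
Bags: B1 = {0, 1, 5, 7}  B2 = {1, 4, 5, 7}  B3 = {1, 4, 5, 9}  B4 = {1, 4, 5, 8}  B5 = {3, 4, 5, 8}  B6 = {1, 4, 5, 6}  B7 = {2, 4, 5, 7}
Tree: B1–B2, B2–B3, B3–B4, B4–B5, B4–B6, B2–B7

Each bag holds 4 vertices, so the decomposition has width 3, which upper-bounds the treewidth. On the other hand G contains the 4-clique {0, 1, 5, 7}. A clique must lie in a single bag of any decomposition, so no decomposition can have width below 3. Therefore the treewidth is 3.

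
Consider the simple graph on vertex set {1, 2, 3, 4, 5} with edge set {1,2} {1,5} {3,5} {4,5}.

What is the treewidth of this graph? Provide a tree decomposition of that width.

Each bag holds 2 vertices, so the decomposition has width 1, which upper-bounds the treewidth. G has an edge, so its treewidth is at least 1. Combining the bounds, tw(G) = 1.

Treewidth 1.
Bags: B1 = {1, 5}  B2 = {4, 5}  B3 = {3, 5}  B4 = {1, 2}
Tree: B1–B2, B2–B3, B1–B4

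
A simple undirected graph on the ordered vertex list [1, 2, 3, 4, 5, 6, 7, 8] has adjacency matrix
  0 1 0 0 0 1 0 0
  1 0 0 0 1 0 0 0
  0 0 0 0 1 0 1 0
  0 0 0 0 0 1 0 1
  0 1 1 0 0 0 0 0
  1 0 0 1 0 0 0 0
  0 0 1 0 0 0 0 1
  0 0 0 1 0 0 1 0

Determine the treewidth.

A width-2 tree decomposition is:
Bags: B1 = {4, 6, 8}  B2 = {1, 6, 8}  B3 = {1, 2, 8}  B4 = {2, 5, 8}  B5 = {3, 5, 8}  B6 = {3, 7, 8}
Tree: B1–B2, B2–B3, B3–B4, B4–B5, B5–B6
Every bag has size at most 3, so the width is 3 − 1 = 2 and tw(G) ≤ 2. For the lower bound, G contains the cycle 8–4–6–1–2–5–3–7–8, so G is not a forest; only forests have treewidth ≤ 1, hence tw(G) ≥ 2. The upper and lower bounds meet at 2, so that is the treewidth.

2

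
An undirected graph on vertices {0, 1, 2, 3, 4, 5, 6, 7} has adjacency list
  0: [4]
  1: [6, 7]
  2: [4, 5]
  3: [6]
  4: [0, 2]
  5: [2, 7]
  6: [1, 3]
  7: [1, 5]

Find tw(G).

1

A width-1 tree decomposition is:
Bags: B1 = {0, 4}  B2 = {2, 4}  B3 = {2, 5}  B4 = {5, 7}  B5 = {1, 7}  B6 = {1, 6}  B7 = {3, 6}
Tree: B1–B2, B2–B3, B3–B4, B4–B5, B5–B6, B6–B7
Every bag has size at most 2, so the width is 2 − 1 = 1 and tw(G) ≤ 1. Since G has at least one edge (e.g. 0–4), it is not an edgeless graph, so tw(G) ≥ 1. Hence tw(G) = 1 exactly.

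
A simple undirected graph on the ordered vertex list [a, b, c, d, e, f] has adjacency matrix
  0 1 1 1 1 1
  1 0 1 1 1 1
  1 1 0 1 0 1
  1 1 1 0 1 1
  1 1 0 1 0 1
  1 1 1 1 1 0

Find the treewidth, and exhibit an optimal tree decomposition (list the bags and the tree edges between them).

Each bag holds 5 vertices, so the decomposition has width 4, which upper-bounds the treewidth. Conversely, {a, b, d, e, f} is a clique of size 5, and the vertices of any clique must share a bag in every tree decomposition; so some bag has ≥ 5 vertices and tw(G) ≥ 4. Hence tw(G) = 4 exactly.

Treewidth 4.
Bags: B1 = {a, b, c, d, f}  B2 = {a, b, d, e, f}
Tree: B1–B2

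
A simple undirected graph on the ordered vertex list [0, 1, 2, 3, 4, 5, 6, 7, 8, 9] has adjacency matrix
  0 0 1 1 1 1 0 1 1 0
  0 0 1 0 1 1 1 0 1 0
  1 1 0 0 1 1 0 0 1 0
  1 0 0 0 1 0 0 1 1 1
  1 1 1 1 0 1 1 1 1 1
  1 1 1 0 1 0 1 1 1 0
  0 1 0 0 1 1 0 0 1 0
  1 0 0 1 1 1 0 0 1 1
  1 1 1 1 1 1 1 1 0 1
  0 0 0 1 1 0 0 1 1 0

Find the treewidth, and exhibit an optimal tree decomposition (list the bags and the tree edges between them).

Treewidth 4.
One optimal decomposition is:
Bags: B1 = {1, 2, 4, 5, 8}  B2 = {0, 2, 4, 5, 8}  B3 = {0, 4, 5, 7, 8}  B4 = {0, 3, 4, 7, 8}  B5 = {3, 4, 7, 8, 9}  B6 = {1, 4, 5, 6, 8}
Tree: B1–B2, B2–B3, B3–B4, B4–B5, B1–B6

The largest bag has 5 vertices, giving width 4; this decomposition certifies tw(G) ≤ 4. For the lower bound, the 5 vertices {3, 4, 7, 8, 9} are pairwise adjacent, and any tree decomposition puts a clique entirely inside one bag — forcing width ≥ 4. The upper and lower bounds meet at 4, so that is the treewidth.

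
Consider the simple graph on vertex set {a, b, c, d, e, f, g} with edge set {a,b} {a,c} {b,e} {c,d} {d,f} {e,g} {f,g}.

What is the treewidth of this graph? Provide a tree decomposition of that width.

Treewidth 2.
One optimal decomposition is:
Bags: B1 = {d, f, g}  B2 = {d, e, g}  B3 = {b, d, e}  B4 = {a, b, d}  B5 = {a, c, d}
Tree: B1–B2, B2–B3, B3–B4, B4–B5

Each bag holds 3 vertices, so the decomposition has width 2, which upper-bounds the treewidth. For the lower bound, G contains the cycle d–f–g–e–b–a–c–d, so G is not a forest; only forests have treewidth ≤ 1, hence tw(G) ≥ 2. Hence tw(G) = 2 exactly.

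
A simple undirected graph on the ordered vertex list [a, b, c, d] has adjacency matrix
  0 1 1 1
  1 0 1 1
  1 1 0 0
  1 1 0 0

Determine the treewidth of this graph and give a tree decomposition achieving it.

The largest bag has 3 vertices, giving width 2; this decomposition certifies tw(G) ≤ 2. For the lower bound, the 3 vertices {a, b, d} are pairwise adjacent, and any tree decomposition puts a clique entirely inside one bag — forcing width ≥ 2. Hence tw(G) = 2 exactly.

Treewidth 2.
One such decomposition:
Bags: B1 = {a, b, c}  B2 = {a, b, d}
Tree: B1–B2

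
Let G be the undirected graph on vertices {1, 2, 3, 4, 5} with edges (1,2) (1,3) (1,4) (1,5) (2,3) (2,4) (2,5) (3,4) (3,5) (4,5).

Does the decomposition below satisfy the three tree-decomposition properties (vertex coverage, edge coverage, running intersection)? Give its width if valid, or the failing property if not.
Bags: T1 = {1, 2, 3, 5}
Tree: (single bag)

A tree decomposition must satisfy three properties: every vertex lies in some bag; for every edge, both endpoints lie together in some bag; and for every vertex, the bags containing it form a connected subtree. Here vertex 4 appears in no bag, so the decomposition is invalid.

No — vertex 4 appears in no bag.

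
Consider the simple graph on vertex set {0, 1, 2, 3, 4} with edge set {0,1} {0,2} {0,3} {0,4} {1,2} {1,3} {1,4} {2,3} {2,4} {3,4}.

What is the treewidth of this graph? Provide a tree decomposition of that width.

Treewidth 4.
Bags: B1 = {0, 1, 2, 3, 4}
Tree: (single bag)

A single bag containing all 5 vertices is trivially a valid decomposition of width 4. On the other hand G contains the 5-clique {0, 1, 2, 3, 4}. A clique must lie in a single bag of any decomposition, so no decomposition can have width below 4. The upper and lower bounds meet at 4, so that is the treewidth.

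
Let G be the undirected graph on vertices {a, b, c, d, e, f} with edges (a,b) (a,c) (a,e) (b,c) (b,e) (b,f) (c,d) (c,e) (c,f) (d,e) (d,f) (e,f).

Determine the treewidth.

A width-3 tree decomposition is:
Bags: B1 = {a, b, c, e}  B2 = {b, c, e, f}  B3 = {c, d, e, f}
Tree: B1–B2, B2–B3
Every bag has size at most 4, so the width is 4 − 1 = 3 and tw(G) ≤ 3. Conversely, {a, b, c, e} is a clique of size 4, and the vertices of any clique must share a bag in every tree decomposition; so some bag has ≥ 4 vertices and tw(G) ≥ 3. Therefore the treewidth is 3.

3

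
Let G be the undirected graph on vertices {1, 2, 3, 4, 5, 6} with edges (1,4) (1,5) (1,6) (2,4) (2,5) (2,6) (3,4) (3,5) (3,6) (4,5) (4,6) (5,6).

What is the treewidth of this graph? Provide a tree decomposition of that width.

Every bag has size at most 4, so the width is 4 − 1 = 3 and tw(G) ≤ 3. On the other hand G contains the 4-clique {1, 4, 5, 6}. A clique must lie in a single bag of any decomposition, so no decomposition can have width below 3. Hence tw(G) = 3 exactly.

Treewidth 3.
One optimal decomposition is:
Bags: B1 = {3, 4, 5, 6}  B2 = {2, 4, 5, 6}  B3 = {1, 4, 5, 6}
Tree: B1–B2, B2–B3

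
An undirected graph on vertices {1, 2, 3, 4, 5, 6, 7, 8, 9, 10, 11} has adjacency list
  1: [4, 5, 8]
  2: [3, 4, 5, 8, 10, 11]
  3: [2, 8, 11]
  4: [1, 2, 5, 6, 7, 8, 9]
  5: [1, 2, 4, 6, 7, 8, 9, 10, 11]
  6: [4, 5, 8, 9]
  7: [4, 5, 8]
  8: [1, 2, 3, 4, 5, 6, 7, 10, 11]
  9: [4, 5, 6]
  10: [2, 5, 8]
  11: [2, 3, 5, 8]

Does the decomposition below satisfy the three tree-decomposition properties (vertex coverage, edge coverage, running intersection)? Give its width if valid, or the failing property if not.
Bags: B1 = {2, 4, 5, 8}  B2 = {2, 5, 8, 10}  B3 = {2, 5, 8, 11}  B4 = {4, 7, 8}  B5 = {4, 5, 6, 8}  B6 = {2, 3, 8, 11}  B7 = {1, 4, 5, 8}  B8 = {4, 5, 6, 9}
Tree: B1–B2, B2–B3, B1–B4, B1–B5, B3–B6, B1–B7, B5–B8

A tree decomposition must satisfy three properties: every vertex lies in some bag; for every edge, both endpoints lie together in some bag; and for every vertex, the bags containing it form a connected subtree. Here edge (5,7) lies in no bag, so the decomposition is invalid.

No — edge (5,7) lies in no bag.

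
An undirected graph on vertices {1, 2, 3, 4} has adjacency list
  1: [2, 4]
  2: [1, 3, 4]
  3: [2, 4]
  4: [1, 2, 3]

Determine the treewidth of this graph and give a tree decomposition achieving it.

Treewidth 2.
One optimal decomposition is:
Bags: B1 = {2, 3, 4}  B2 = {1, 2, 4}
Tree: B1–B2

Each bag holds 3 vertices, so the decomposition has width 2, which upper-bounds the treewidth. Conversely, {1, 2, 4} is a clique of size 3, and the vertices of any clique must share a bag in every tree decomposition; so some bag has ≥ 3 vertices and tw(G) ≥ 2. Therefore the treewidth is 2.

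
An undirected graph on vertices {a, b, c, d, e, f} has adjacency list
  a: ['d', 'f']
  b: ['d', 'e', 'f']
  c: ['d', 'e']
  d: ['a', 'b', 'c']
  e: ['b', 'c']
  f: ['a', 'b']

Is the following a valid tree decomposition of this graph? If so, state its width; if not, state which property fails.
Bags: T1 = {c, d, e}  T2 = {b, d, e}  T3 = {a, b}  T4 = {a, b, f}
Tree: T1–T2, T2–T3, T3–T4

No — edge (d,a) lies in no bag.

A tree decomposition must satisfy three properties: every vertex lies in some bag; for every edge, both endpoints lie together in some bag; and for every vertex, the bags containing it form a connected subtree. Here edge (d,a) lies in no bag, so the decomposition is invalid.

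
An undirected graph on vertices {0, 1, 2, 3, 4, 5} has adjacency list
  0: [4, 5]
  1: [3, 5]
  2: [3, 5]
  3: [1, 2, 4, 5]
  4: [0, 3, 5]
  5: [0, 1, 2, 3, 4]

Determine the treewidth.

A width-2 tree decomposition is:
Bags: B1 = {2, 3, 5}  B2 = {3, 4, 5}  B3 = {0, 4, 5}  B4 = {1, 3, 5}
Tree: B1–B2, B2–B3, B2–B4
Every bag has size at most 3, so the width is 3 − 1 = 2 and tw(G) ≤ 2. For the lower bound, the 3 vertices {0, 4, 5} are pairwise adjacent, and any tree decomposition puts a clique entirely inside one bag — forcing width ≥ 2. Therefore the treewidth is 2.

2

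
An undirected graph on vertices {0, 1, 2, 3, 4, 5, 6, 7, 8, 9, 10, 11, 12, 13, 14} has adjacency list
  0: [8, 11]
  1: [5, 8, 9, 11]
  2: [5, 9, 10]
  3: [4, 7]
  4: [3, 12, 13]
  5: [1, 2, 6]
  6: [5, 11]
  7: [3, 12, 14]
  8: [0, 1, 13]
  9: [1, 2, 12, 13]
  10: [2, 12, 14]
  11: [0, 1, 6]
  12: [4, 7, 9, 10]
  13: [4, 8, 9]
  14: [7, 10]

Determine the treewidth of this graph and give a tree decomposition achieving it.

Treewidth 3.
One such decomposition:
Bags: B1 = {0, 6, 8, 11}  B2 = {1, 6, 8, 11}  B3 = {1, 5, 6, 8}  B4 = {1, 5, 8, 13}  B5 = {1, 5, 9, 13}  B6 = {2, 5, 9, 13}  B7 = {2, 4, 9, 13}  B8 = {2, 4, 9, 12}  B9 = {2, 4, 10, 12}  B10 = {3, 4, 10, 12}  B11 = {3, 7, 10, 12}  B12 = {3, 7, 10, 14}
Tree: B1–B2, B2–B3, B3–B4, B4–B5, B5–B6, B6–B7, B7–B8, B8–B9, B9–B10, B10–B11, B11–B12

Each bag holds 4 vertices, so the decomposition has width 3, which upper-bounds the treewidth. For the lower bound: the 4 vertex sets {0,6,11}, {8}, {1}, {2,5,9,13} are disjoint, each induces a connected subgraph, and every pair is joined by at least one edge of G. Contracting each set to a single vertex therefore yields K_{4} as a minor, and since treewidth is minor-monotone, tw(G) ≥ tw(K_{4}) = 3. Therefore the treewidth is 3.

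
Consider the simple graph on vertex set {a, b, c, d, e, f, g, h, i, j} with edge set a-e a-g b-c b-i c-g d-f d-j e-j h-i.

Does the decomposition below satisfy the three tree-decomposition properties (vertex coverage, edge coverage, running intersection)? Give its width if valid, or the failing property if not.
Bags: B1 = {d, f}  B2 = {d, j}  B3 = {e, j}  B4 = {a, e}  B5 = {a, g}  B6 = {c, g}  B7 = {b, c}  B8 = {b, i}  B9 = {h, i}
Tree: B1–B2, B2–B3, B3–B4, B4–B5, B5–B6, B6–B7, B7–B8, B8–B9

Yes; width 1.

Vertex coverage: the bags together contain {a, b, c, d, e, f, g, h, i, j}, the full vertex set. Edge coverage: each edge of G has both endpoints in at least one bag. Running intersection: for every vertex, the bags containing it form a connected subtree. All three properties hold, so this is a valid tree decomposition of width max|bag| − 1 = 1, and hence tw(G) ≤ 1.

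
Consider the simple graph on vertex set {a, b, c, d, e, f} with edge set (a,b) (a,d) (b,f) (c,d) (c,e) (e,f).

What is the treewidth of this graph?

2

A width-2 tree decomposition is:
Bags: B1 = {a, b, d}  B2 = {b, d, f}  B3 = {d, e, f}  B4 = {c, d, e}
Tree: B1–B2, B2–B3, B3–B4
Every bag has size at most 3, so the width is 3 − 1 = 2 and tw(G) ≤ 2. The edges d–a–b–f–e–c–d form a cycle, so G is not a tree and its treewidth is at least 2. The upper and lower bounds meet at 2, so that is the treewidth.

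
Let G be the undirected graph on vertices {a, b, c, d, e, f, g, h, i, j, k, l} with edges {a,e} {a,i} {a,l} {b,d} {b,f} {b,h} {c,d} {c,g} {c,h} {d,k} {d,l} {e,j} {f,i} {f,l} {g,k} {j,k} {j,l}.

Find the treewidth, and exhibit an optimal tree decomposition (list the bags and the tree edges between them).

Treewidth 3.
One optimal decomposition is:
Bags: B1 = {a, e, f, i}  B2 = {a, e, f, l}  B3 = {e, f, j, l}  B4 = {b, f, j, l}  B5 = {b, d, j, l}  B6 = {b, d, j, k}  B7 = {b, d, h, k}  B8 = {c, d, h, k}  B9 = {c, g, h, k}
Tree: B1–B2, B2–B3, B3–B4, B4–B5, B5–B6, B6–B7, B7–B8, B8–B9

Every bag has size at most 4, so the width is 4 − 1 = 3 and tw(G) ≤ 3. For the lower bound: the 4 vertex sets {a,e,i}, {f}, {l}, {b,d,j,k} are disjoint, each induces a connected subgraph, and every pair is joined by at least one edge of G. Contracting each set to a single vertex therefore yields K_{4} as a minor, and since treewidth is minor-monotone, tw(G) ≥ tw(K_{4}) = 3. Therefore the treewidth is 3.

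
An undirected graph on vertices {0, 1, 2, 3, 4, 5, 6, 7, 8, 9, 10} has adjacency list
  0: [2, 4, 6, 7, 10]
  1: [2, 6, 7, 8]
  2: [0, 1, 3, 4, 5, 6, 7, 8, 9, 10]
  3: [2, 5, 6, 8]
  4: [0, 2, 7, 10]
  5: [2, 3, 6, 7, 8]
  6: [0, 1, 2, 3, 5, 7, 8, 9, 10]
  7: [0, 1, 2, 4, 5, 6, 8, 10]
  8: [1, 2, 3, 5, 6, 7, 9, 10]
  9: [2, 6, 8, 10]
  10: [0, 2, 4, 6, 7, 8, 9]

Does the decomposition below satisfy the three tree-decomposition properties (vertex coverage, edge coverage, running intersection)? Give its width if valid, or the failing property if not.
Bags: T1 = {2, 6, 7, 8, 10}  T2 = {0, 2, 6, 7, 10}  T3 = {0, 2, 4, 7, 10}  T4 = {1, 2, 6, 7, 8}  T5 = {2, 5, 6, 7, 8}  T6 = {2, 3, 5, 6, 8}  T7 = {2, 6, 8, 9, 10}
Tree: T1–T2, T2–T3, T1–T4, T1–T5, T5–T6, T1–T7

Yes; width 4.

Checking the three conditions: (i) the bags cover all of {0, 1, 2, 3, 4, 5, 6, 7, 8, 9, 10}; (ii) for each edge, some bag contains both endpoints; (iii) the bags containing any fixed vertex form a subtree. All hold, so the decomposition is valid with width 5 − 1 = 4.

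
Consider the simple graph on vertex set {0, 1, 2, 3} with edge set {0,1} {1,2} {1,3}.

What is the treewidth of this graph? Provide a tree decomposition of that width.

Treewidth 1.
One such decomposition:
Bags: B1 = {1, 2}  B2 = {0, 1}  B3 = {1, 3}
Tree: B1–B2, B1–B3

Each bag holds 2 vertices, so the decomposition has width 1, which upper-bounds the treewidth. G has an edge, so its treewidth is at least 1. Combining the bounds, tw(G) = 1.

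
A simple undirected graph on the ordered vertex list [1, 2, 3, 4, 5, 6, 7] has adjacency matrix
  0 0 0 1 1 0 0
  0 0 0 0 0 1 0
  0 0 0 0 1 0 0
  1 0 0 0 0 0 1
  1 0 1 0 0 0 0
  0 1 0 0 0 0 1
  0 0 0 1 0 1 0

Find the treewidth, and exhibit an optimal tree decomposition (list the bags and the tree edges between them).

The largest bag has 2 vertices, giving width 1; this decomposition certifies tw(G) ≤ 1. Since G has at least one edge (e.g. 2–6), it is not an edgeless graph, so tw(G) ≥ 1. Therefore the treewidth is 1.

Treewidth 1.
One such decomposition:
Bags: B1 = {2, 6}  B2 = {6, 7}  B3 = {4, 7}  B4 = {1, 4}  B5 = {1, 5}  B6 = {3, 5}
Tree: B1–B2, B2–B3, B3–B4, B4–B5, B5–B6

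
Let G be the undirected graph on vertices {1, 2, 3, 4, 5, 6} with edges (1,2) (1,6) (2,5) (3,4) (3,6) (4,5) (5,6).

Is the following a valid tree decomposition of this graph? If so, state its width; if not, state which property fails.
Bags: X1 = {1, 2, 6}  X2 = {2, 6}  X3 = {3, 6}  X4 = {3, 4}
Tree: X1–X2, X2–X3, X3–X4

A tree decomposition must satisfy three properties: every vertex lies in some bag; for every edge, both endpoints lie together in some bag; and for every vertex, the bags containing it form a connected subtree. Here vertex 5 appears in no bag, so the decomposition is invalid.

No — vertex 5 appears in no bag.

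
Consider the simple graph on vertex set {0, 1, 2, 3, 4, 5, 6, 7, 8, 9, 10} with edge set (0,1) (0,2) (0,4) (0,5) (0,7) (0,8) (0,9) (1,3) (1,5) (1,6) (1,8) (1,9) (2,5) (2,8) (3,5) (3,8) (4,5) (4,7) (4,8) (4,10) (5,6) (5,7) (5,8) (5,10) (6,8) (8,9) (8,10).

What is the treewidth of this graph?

3

A width-3 tree decomposition is:
Bags: B1 = {0, 1, 5, 8}  B2 = {0, 4, 5, 8}  B3 = {1, 5, 6, 8}  B4 = {0, 1, 8, 9}  B5 = {4, 5, 8, 10}  B6 = {0, 2, 5, 8}  B7 = {1, 3, 5, 8}  B8 = {0, 4, 5, 7}
Tree: B1–B2, B1–B3, B1–B4, B2–B5, B1–B6, B1–B7, B2–B8
Every bag has size at most 4, so the width is 4 − 1 = 3 and tw(G) ≤ 3. On the other hand G contains the 4-clique {0, 1, 8, 9}. A clique must lie in a single bag of any decomposition, so no decomposition can have width below 3. Combining the bounds, tw(G) = 3.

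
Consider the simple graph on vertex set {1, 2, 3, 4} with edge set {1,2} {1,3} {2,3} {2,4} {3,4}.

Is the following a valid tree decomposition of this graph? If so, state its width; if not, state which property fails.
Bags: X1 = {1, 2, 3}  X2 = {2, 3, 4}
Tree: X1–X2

Yes; width 2.

Vertex coverage: the bags together contain {1, 2, 3, 4}, the full vertex set. Edge coverage: each edge of G has both endpoints in at least one bag. Running intersection: for every vertex, the bags containing it form a connected subtree. All three properties hold, so this is a valid tree decomposition of width max|bag| − 1 = 2, and hence tw(G) ≤ 2.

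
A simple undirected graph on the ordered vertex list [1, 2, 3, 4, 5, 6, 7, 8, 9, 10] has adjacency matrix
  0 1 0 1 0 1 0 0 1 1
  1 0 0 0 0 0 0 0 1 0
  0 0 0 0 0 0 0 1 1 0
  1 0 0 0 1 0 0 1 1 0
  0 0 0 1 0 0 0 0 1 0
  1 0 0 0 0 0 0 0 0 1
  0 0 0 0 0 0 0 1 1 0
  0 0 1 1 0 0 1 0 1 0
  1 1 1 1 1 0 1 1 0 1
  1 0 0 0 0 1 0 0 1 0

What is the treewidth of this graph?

2

A width-2 tree decomposition is:
Bags: B1 = {3, 8, 9}  B2 = {4, 8, 9}  B3 = {7, 8, 9}  B4 = {1, 4, 9}  B5 = {1, 9, 10}  B6 = {1, 6, 10}  B7 = {4, 5, 9}  B8 = {1, 2, 9}
Tree: B1–B2, B1–B3, B2–B4, B4–B5, B5–B6, B4–B7, B5–B8
Each bag holds 3 vertices, so the decomposition has width 2, which upper-bounds the treewidth. Conversely, {1, 2, 9} is a clique of size 3, and the vertices of any clique must share a bag in every tree decomposition; so some bag has ≥ 3 vertices and tw(G) ≥ 2. The upper and lower bounds meet at 2, so that is the treewidth.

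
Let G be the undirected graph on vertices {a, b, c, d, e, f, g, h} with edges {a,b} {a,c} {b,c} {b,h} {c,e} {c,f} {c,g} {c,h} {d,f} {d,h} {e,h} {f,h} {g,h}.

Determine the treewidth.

2

A width-2 tree decomposition is:
Bags: B1 = {c, f, h}  B2 = {d, f, h}  B3 = {b, c, h}  B4 = {c, g, h}  B5 = {c, e, h}  B6 = {a, b, c}
Tree: B1–B2, B1–B3, B1–B4, B4–B5, B3–B6
Every bag has size at most 3, so the width is 3 − 1 = 2 and tw(G) ≤ 2. On the other hand G contains the 3-clique {d, f, h}. A clique must lie in a single bag of any decomposition, so no decomposition can have width below 2. Therefore the treewidth is 2.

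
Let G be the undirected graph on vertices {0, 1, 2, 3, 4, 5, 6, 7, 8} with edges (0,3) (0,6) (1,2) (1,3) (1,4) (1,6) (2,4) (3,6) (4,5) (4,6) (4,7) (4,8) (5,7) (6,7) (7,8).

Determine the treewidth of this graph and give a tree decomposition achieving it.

The largest bag has 3 vertices, giving width 2; this decomposition certifies tw(G) ≤ 2. On the other hand G contains the 3-clique {0, 3, 6}. A clique must lie in a single bag of any decomposition, so no decomposition can have width below 2. Hence tw(G) = 2 exactly.

Treewidth 2.
One such decomposition:
Bags: B1 = {1, 4, 6}  B2 = {4, 6, 7}  B3 = {1, 3, 6}  B4 = {0, 3, 6}  B5 = {4, 5, 7}  B6 = {1, 2, 4}  B7 = {4, 7, 8}
Tree: B1–B2, B1–B3, B3–B4, B2–B5, B1–B6, B2–B7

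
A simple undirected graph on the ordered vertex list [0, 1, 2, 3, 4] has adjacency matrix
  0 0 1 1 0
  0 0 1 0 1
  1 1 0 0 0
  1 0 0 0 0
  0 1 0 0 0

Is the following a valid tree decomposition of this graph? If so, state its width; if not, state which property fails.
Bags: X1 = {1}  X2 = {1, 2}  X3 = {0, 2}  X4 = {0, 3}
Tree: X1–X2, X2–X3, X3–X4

A tree decomposition must satisfy three properties: every vertex lies in some bag; for every edge, both endpoints lie together in some bag; and for every vertex, the bags containing it form a connected subtree. Here vertex 4 appears in no bag, so the decomposition is invalid.

No — vertex 4 appears in no bag.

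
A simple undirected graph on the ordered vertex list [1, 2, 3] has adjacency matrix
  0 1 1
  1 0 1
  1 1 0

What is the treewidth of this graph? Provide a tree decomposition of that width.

A single bag containing all 3 vertices is trivially a valid decomposition of width 2. On the other hand G contains the 3-clique {1, 2, 3}. A clique must lie in a single bag of any decomposition, so no decomposition can have width below 2. The upper and lower bounds meet at 2, so that is the treewidth.

Treewidth 2.
One such decomposition:
Bags: B1 = {1, 2, 3}
Tree: (single bag)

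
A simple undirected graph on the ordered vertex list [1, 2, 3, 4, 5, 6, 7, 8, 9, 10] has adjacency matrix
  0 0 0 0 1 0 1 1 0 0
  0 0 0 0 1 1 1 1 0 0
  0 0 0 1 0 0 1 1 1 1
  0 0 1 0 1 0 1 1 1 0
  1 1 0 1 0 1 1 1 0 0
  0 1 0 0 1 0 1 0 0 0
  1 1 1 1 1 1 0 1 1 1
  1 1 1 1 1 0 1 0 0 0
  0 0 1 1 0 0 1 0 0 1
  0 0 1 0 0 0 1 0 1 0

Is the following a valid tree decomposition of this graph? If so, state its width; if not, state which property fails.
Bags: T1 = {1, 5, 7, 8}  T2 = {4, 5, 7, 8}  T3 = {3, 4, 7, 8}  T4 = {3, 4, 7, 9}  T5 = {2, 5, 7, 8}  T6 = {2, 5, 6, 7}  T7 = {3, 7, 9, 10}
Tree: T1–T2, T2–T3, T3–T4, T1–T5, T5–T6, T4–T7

Yes; width 3.

Every vertex of G appears in some bag (union = {1, 2, 3, 4, 5, 6, 7, 8, 9, 10}); every edge is covered by a bag; and for each vertex v the set of bags containing v is connected in the bag tree. The decomposition is therefore valid. The largest bag has 4 vertices, so the width is 3.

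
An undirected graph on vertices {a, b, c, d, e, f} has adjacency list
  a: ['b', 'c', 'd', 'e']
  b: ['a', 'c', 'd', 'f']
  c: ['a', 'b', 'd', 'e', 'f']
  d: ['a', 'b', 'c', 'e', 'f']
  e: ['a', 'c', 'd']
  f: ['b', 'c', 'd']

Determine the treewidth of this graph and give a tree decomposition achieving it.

Each bag holds 4 vertices, so the decomposition has width 3, which upper-bounds the treewidth. For the lower bound, the 4 vertices {b, c, d, f} are pairwise adjacent, and any tree decomposition puts a clique entirely inside one bag — forcing width ≥ 3. Therefore the treewidth is 3.

Treewidth 3.
One optimal decomposition is:
Bags: B1 = {a, c, d, e}  B2 = {a, b, c, d}  B3 = {b, c, d, f}
Tree: B1–B2, B2–B3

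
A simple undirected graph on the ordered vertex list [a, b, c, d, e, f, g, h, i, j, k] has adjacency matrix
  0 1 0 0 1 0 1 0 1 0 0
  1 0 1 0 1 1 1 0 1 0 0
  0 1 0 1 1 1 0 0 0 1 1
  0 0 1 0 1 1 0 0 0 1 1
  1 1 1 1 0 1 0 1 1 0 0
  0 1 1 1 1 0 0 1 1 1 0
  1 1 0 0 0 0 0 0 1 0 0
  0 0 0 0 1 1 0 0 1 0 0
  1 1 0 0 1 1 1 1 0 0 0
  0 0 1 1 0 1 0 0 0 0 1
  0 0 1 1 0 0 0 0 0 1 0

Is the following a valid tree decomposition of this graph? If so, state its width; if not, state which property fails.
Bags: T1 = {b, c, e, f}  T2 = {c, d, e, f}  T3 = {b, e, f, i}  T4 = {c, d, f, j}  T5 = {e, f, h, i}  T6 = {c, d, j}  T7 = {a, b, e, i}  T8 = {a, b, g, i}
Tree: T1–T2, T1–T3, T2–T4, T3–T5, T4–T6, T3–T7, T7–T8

No — vertex k appears in no bag.

A tree decomposition must satisfy three properties: every vertex lies in some bag; for every edge, both endpoints lie together in some bag; and for every vertex, the bags containing it form a connected subtree. Here vertex k appears in no bag, so the decomposition is invalid.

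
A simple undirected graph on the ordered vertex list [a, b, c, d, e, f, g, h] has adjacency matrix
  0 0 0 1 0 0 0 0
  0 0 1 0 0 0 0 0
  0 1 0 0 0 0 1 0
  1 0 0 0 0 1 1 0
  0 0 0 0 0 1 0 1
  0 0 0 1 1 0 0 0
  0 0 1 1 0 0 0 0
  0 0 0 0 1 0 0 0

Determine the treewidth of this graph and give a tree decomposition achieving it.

The largest bag has 2 vertices, giving width 1; this decomposition certifies tw(G) ≤ 1. G has an edge, so its treewidth is at least 1. The upper and lower bounds meet at 1, so that is the treewidth.

Treewidth 1.
One such decomposition:
Bags: B1 = {d, f}  B2 = {e, f}  B3 = {a, d}  B4 = {d, g}  B5 = {e, h}  B6 = {c, g}  B7 = {b, c}
Tree: B1–B2, B1–B3, B1–B4, B2–B5, B4–B6, B6–B7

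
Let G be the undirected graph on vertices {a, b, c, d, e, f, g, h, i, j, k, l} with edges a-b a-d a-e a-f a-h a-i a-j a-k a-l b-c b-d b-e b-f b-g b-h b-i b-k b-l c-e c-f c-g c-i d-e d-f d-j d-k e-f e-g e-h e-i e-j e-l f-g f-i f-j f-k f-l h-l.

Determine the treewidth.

4

A width-4 tree decomposition is:
Bags: B1 = {a, b, e, f, i}  B2 = {a, b, d, e, f}  B3 = {a, b, e, f, l}  B4 = {b, c, e, f, i}  B5 = {a, d, e, f, j}  B6 = {b, c, e, f, g}  B7 = {a, b, e, h, l}  B8 = {a, b, d, f, k}
Tree: B1–B2, B2–B3, B1–B4, B2–B5, B4–B6, B3–B7, B2–B8
Every bag has size at most 5, so the width is 5 − 1 = 4 and tw(G) ≤ 4. For the lower bound, the 5 vertices {a, b, e, h, l} are pairwise adjacent, and any tree decomposition puts a clique entirely inside one bag — forcing width ≥ 4. Therefore the treewidth is 4.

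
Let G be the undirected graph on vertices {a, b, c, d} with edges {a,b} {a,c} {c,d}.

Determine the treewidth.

1

A width-1 tree decomposition is:
Bags: B1 = {a, b}  B2 = {a, c}  B3 = {c, d}
Tree: B1–B2, B2–B3
Every bag has size at most 2, so the width is 2 − 1 = 1 and tw(G) ≤ 1. Any graph with an edge has treewidth ≥ 1, and G has the edge b–a. Therefore the treewidth is 1.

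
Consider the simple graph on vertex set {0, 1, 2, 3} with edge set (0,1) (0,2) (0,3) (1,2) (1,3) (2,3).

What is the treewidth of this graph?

3

A width-3 tree decomposition is:
Bags: B1 = {0, 1, 2, 3}
Tree: (single bag)
With just one bag of size 4, the width is 4 − 1 = 3, so tw(G) ≤ 3. For the lower bound, the 4 vertices {0, 1, 2, 3} are pairwise adjacent, and any tree decomposition puts a clique entirely inside one bag — forcing width ≥ 3. Hence tw(G) = 3 exactly.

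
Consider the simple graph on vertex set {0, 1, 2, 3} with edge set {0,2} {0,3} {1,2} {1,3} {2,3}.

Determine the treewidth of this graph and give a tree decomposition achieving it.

Each bag holds 3 vertices, so the decomposition has width 2, which upper-bounds the treewidth. For the lower bound, the 3 vertices {0, 2, 3} are pairwise adjacent, and any tree decomposition puts a clique entirely inside one bag — forcing width ≥ 2. Therefore the treewidth is 2.

Treewidth 2.
One optimal decomposition is:
Bags: B1 = {0, 2, 3}  B2 = {1, 2, 3}
Tree: B1–B2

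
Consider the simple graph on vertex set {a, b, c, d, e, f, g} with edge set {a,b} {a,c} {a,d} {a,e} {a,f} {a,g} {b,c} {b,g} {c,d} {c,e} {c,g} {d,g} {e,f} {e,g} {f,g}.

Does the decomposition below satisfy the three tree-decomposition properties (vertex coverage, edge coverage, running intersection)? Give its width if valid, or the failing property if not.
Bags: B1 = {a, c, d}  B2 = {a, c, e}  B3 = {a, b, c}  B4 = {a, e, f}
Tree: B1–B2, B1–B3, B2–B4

No — vertex g appears in no bag.

A tree decomposition must satisfy three properties: every vertex lies in some bag; for every edge, both endpoints lie together in some bag; and for every vertex, the bags containing it form a connected subtree. Here vertex g appears in no bag, so the decomposition is invalid.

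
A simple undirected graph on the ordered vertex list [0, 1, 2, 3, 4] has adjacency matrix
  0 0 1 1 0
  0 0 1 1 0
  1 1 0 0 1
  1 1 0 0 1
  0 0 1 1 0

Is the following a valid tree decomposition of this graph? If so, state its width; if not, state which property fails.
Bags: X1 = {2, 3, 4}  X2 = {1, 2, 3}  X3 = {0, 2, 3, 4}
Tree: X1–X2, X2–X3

No — bags containing vertex 4 are not connected in the tree.

A tree decomposition must satisfy three properties: every vertex lies in some bag; for every edge, both endpoints lie together in some bag; and for every vertex, the bags containing it form a connected subtree. Here bags containing vertex 4 are not connected in the tree, so the decomposition is invalid.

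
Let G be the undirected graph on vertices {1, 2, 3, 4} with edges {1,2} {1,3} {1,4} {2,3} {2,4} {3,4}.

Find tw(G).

3

A width-3 tree decomposition is:
Bags: B1 = {1, 2, 3, 4}
Tree: (single bag)
With just one bag of size 4, the width is 4 − 1 = 3, so tw(G) ≤ 3. For the lower bound, the 4 vertices {1, 2, 3, 4} are pairwise adjacent, and any tree decomposition puts a clique entirely inside one bag — forcing width ≥ 3. Combining the bounds, tw(G) = 3.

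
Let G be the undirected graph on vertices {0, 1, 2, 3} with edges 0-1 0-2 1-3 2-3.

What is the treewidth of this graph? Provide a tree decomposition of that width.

Treewidth 2.
Bags: B1 = {1, 2, 3}  B2 = {0, 1, 2}
Tree: B1–B2

Each bag holds 3 vertices, so the decomposition has width 2, which upper-bounds the treewidth. For the lower bound, G contains the cycle 1–3–2–0–1, so G is not a forest; only forests have treewidth ≤ 1, hence tw(G) ≥ 2. Therefore the treewidth is 2.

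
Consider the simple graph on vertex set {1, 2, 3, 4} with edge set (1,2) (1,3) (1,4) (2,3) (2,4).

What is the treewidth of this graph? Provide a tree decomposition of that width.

Treewidth 2.
One optimal decomposition is:
Bags: B1 = {1, 2, 3}  B2 = {1, 2, 4}
Tree: B1–B2

Every bag has size at most 3, so the width is 3 − 1 = 2 and tw(G) ≤ 2. For the lower bound, the 3 vertices {1, 2, 3} are pairwise adjacent, and any tree decomposition puts a clique entirely inside one bag — forcing width ≥ 2. Combining the bounds, tw(G) = 2.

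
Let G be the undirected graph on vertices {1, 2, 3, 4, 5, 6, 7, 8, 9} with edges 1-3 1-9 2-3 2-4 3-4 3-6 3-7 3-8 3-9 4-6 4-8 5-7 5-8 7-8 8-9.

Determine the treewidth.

A width-2 tree decomposition is:
Bags: B1 = {3, 7, 8}  B2 = {3, 4, 8}  B3 = {3, 8, 9}  B4 = {2, 3, 4}  B5 = {5, 7, 8}  B6 = {3, 4, 6}  B7 = {1, 3, 9}
Tree: B1–B2, B2–B3, B2–B4, B1–B5, B4–B6, B3–B7
Each bag holds 3 vertices, so the decomposition has width 2, which upper-bounds the treewidth. For the lower bound, the 3 vertices {1, 3, 9} are pairwise adjacent, and any tree decomposition puts a clique entirely inside one bag — forcing width ≥ 2. Hence tw(G) = 2 exactly.

2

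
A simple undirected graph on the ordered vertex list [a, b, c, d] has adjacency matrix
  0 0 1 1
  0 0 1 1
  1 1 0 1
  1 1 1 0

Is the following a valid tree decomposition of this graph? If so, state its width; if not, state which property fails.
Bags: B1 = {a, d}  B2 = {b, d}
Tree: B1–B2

A tree decomposition must satisfy three properties: every vertex lies in some bag; for every edge, both endpoints lie together in some bag; and for every vertex, the bags containing it form a connected subtree. Here vertex c appears in no bag, so the decomposition is invalid.

No — vertex c appears in no bag.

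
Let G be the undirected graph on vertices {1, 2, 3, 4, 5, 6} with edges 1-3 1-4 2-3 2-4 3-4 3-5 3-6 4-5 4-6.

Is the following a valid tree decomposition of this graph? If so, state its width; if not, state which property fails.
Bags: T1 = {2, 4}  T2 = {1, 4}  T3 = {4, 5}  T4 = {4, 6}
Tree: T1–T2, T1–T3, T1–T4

A tree decomposition must satisfy three properties: every vertex lies in some bag; for every edge, both endpoints lie together in some bag; and for every vertex, the bags containing it form a connected subtree. Here vertex 3 appears in no bag, so the decomposition is invalid.

No — vertex 3 appears in no bag.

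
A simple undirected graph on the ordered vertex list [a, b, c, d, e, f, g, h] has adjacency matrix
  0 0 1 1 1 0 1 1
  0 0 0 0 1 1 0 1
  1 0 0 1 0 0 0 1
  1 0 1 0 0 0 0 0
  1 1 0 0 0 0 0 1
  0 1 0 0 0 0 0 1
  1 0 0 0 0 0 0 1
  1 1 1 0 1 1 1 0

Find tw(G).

2

A width-2 tree decomposition is:
Bags: B1 = {a, c, d}  B2 = {a, c, h}  B3 = {a, e, h}  B4 = {b, e, h}  B5 = {b, f, h}  B6 = {a, g, h}
Tree: B1–B2, B2–B3, B3–B4, B4–B5, B2–B6
The largest bag has 3 vertices, giving width 2; this decomposition certifies tw(G) ≤ 2. For the lower bound, the 3 vertices {a, c, d} are pairwise adjacent, and any tree decomposition puts a clique entirely inside one bag — forcing width ≥ 2. The upper and lower bounds meet at 2, so that is the treewidth.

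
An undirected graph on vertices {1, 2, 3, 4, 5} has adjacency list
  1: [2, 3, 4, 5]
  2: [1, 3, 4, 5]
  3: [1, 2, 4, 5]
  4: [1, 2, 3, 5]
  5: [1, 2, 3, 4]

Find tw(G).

4

A width-4 tree decomposition is:
Bags: B1 = {1, 2, 3, 4, 5}
Tree: (single bag)
With just one bag of size 5, the width is 5 − 1 = 4, so tw(G) ≤ 4. On the other hand G contains the 5-clique {1, 2, 3, 4, 5}. A clique must lie in a single bag of any decomposition, so no decomposition can have width below 4. Therefore the treewidth is 4.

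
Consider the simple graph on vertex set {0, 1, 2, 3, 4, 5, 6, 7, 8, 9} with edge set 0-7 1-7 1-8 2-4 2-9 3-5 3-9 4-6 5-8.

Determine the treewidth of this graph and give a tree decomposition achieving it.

Treewidth 1.
One such decomposition:
Bags: B1 = {4, 6}  B2 = {2, 4}  B3 = {2, 9}  B4 = {3, 9}  B5 = {3, 5}  B6 = {5, 8}  B7 = {1, 8}  B8 = {1, 7}  B9 = {0, 7}
Tree: B1–B2, B2–B3, B3–B4, B4–B5, B5–B6, B6–B7, B7–B8, B8–B9

Every bag has size at most 2, so the width is 2 − 1 = 1 and tw(G) ≤ 1. G has an edge, so its treewidth is at least 1. Combining the bounds, tw(G) = 1.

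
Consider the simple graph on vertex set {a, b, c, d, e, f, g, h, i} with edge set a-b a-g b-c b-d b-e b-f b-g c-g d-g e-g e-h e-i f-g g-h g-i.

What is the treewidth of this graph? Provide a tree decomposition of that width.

Each bag holds 3 vertices, so the decomposition has width 2, which upper-bounds the treewidth. Conversely, {e, g, h} is a clique of size 3, and the vertices of any clique must share a bag in every tree decomposition; so some bag has ≥ 3 vertices and tw(G) ≥ 2. Hence tw(G) = 2 exactly.

Treewidth 2.
Bags: B1 = {b, e, g}  B2 = {b, d, g}  B3 = {b, c, g}  B4 = {e, g, h}  B5 = {b, f, g}  B6 = {a, b, g}  B7 = {e, g, i}
Tree: B1–B2, B1–B3, B1–B4, B3–B5, B3–B6, B4–B7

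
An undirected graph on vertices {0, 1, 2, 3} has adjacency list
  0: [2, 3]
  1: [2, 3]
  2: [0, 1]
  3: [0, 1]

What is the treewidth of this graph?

A width-2 tree decomposition is:
Bags: B1 = {1, 2, 3}  B2 = {0, 2, 3}
Tree: B1–B2
Every bag has size at most 3, so the width is 3 − 1 = 2 and tw(G) ≤ 2. Since 2–1–3–0–2 is a cycle in G, G is not acyclic. Forests are exactly the graphs of treewidth ≤ 1, so tw(G) ≥ 2. Therefore the treewidth is 2.

2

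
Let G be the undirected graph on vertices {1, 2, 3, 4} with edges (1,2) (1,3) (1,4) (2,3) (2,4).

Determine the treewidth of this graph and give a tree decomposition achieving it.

Every bag has size at most 3, so the width is 3 − 1 = 2 and tw(G) ≤ 2. For the lower bound, the 3 vertices {1, 2, 3} are pairwise adjacent, and any tree decomposition puts a clique entirely inside one bag — forcing width ≥ 2. Hence tw(G) = 2 exactly.

Treewidth 2.
One such decomposition:
Bags: B1 = {1, 2, 3}  B2 = {1, 2, 4}
Tree: B1–B2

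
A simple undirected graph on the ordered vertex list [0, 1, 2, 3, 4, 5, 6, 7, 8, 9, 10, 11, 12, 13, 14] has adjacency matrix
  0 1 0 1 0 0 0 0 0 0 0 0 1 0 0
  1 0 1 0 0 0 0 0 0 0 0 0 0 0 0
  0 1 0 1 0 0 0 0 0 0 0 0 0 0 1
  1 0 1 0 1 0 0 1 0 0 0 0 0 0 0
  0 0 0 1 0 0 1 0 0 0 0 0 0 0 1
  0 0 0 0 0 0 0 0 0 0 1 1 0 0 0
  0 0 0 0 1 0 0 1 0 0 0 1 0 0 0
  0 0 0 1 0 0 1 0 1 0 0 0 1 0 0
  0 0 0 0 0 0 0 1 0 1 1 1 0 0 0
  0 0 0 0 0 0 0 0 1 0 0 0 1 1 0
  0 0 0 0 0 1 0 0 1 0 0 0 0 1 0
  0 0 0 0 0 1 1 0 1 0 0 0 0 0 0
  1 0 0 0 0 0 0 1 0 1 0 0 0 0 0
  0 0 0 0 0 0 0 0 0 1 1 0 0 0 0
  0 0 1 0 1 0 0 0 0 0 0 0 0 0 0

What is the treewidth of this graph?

A width-3 tree decomposition is:
Bags: B1 = {1, 2, 4, 14}  B2 = {1, 2, 3, 4}  B3 = {0, 1, 3, 4}  B4 = {0, 3, 4, 6}  B5 = {0, 3, 6, 7}  B6 = {0, 6, 7, 12}  B7 = {6, 7, 11, 12}  B8 = {7, 8, 11, 12}  B9 = {8, 9, 11, 12}  B10 = {5, 8, 9, 11}  B11 = {5, 8, 9, 10}  B12 = {5, 9, 10, 13}
Tree: B1–B2, B2–B3, B3–B4, B4–B5, B5–B6, B6–B7, B7–B8, B8–B9, B9–B10, B10–B11, B11–B12
Every bag has size at most 4, so the width is 4 − 1 = 3 and tw(G) ≤ 3. For the lower bound: the 4 vertex sets {1,2,14}, {4}, {3}, {0,6,7,12} are disjoint, each induces a connected subgraph, and every pair is joined by at least one edge of G. Contracting each set to a single vertex therefore yields K_{4} as a minor, and since treewidth is minor-monotone, tw(G) ≥ tw(K_{4}) = 3. Therefore the treewidth is 3.

3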